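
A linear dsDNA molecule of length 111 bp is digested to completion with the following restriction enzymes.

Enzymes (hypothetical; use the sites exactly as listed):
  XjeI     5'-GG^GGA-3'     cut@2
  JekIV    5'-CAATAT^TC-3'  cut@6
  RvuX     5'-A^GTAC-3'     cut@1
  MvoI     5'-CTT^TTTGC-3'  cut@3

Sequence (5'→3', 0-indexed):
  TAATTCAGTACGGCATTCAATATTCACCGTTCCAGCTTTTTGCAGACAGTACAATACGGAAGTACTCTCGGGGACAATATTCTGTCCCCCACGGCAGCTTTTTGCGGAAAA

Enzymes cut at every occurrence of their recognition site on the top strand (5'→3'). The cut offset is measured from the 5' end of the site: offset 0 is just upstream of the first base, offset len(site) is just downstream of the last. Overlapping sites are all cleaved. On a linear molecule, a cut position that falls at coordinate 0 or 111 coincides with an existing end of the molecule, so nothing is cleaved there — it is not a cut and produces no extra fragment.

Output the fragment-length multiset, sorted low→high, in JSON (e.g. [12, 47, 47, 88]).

Per-enzyme occurrences:
  XjeI GGGGA/2: at [69] ⇒ [71]
  JekIV CAATATTC/6: at [17, 74] ⇒ [23, 80]
  RvuX AGTAC/1: at [6, 47, 60] ⇒ [7, 48, 61]
  MvoI CTTTTTGC/3: at [35, 97] ⇒ [38, 100]

Pooled cuts: [7, 23, 38, 48, 61, 71, 80, 100]

Fragments:
  [0,7): 7 bp
  [7,23): 16 bp
  [23,38): 15 bp
  [38,48): 10 bp
  [48,61): 13 bp
  [61,71): 10 bp
  [71,80): 9 bp
  [80,100): 20 bp
  [100,111): 11 bp

[7,9,10,10,11,13,15,16,20]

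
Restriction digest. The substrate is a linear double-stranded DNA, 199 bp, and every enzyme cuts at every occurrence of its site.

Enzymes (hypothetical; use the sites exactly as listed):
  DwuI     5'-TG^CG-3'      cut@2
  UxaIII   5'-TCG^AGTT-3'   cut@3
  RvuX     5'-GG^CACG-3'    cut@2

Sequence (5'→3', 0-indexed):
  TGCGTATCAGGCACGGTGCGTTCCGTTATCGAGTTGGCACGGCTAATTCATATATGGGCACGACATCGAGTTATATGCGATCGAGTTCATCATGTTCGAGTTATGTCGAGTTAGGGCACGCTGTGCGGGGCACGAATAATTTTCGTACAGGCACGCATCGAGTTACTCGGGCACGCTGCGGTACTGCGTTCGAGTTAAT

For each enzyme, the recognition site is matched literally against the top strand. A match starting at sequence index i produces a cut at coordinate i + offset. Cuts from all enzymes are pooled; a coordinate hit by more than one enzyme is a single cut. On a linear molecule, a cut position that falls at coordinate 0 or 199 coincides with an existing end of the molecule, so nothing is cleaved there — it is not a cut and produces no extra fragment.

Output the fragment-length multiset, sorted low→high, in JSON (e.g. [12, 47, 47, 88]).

Per-enzyme occurrences:
  DwuI TGCG/2: at [0, 16, 75, 123, 176, 184] ⇒ [2, 18, 77, 125, 178, 186]
  UxaIII TCGAGTT/3: at [28, 65, 80, 95, 105, 157, 189] ⇒ [31, 68, 83, 98, 108, 160, 192]
  RvuX GGCACG/2: at [9, 35, 56, 114, 128, 149, 169] ⇒ [11, 37, 58, 116, 130, 151, 171]

Pooled cuts: [2, 11, 18, 31, 37, 58, 68, 77, 83, 98, 108, 116, 125, 130, 151, 160, 171, 178, 186, 192]

Fragment lengths:
  [0,2): 2 bp
  [2,11): 9 bp
  [11,18): 7 bp
  [18,31): 13 bp
  [31,37): 6 bp
  [37,58): 21 bp
  [58,68): 10 bp
  [68,77): 9 bp
  [77,83): 6 bp
  [83,98): 15 bp
  [98,108): 10 bp
  [108,116): 8 bp
  [116,125): 9 bp
  [125,130): 5 bp
  [130,151): 21 bp
  [151,160): 9 bp
  [160,171): 11 bp
  [171,178): 7 bp
  [178,186): 8 bp
  [186,192): 6 bp
  [192,199): 7 bp

[2,5,6,6,6,7,7,7,8,8,9,9,9,9,10,10,11,13,15,21,21]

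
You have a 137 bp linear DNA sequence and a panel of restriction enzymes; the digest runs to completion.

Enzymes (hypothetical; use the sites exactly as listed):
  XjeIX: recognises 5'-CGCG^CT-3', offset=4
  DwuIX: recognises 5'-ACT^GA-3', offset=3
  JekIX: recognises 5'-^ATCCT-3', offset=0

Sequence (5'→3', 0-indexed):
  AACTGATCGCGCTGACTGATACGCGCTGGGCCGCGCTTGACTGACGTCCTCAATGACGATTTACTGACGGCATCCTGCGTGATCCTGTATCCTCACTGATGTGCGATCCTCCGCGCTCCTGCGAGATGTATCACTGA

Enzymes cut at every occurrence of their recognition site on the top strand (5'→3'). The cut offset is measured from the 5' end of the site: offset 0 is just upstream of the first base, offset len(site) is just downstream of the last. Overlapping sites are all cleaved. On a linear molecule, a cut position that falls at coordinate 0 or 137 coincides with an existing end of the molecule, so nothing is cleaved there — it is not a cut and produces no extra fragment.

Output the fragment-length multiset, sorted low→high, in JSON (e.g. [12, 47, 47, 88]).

[2,4,6,6,7,7,7,8,8,9,10,10,10,20,23]

Per-enzyme occurrences:
  XjeIX CGCGCT/4: at [7, 21, 31, 111] ⇒ [11, 25, 35, 115]
  DwuIX ACTGA/3: at [1, 14, 39, 62, 94, 132] ⇒ [4, 17, 42, 65, 97, 135]
  JekIX ATCCT/0: at [71, 81, 88, 105] ⇒ [71, 81, 88, 105]

Pooled cuts: [4, 11, 17, 25, 35, 42, 65, 71, 81, 88, 97, 105, 115, 135]

Fragment lengths:
  [0,4): 4 bp
  [4,11): 7 bp
  [11,17): 6 bp
  [17,25): 8 bp
  [25,35): 10 bp
  [35,42): 7 bp
  [42,65): 23 bp
  [65,71): 6 bp
  [71,81): 10 bp
  [81,88): 7 bp
  [88,97): 9 bp
  [97,105): 8 bp
  [105,115): 10 bp
  [115,135): 20 bp
  [135,137): 2 bp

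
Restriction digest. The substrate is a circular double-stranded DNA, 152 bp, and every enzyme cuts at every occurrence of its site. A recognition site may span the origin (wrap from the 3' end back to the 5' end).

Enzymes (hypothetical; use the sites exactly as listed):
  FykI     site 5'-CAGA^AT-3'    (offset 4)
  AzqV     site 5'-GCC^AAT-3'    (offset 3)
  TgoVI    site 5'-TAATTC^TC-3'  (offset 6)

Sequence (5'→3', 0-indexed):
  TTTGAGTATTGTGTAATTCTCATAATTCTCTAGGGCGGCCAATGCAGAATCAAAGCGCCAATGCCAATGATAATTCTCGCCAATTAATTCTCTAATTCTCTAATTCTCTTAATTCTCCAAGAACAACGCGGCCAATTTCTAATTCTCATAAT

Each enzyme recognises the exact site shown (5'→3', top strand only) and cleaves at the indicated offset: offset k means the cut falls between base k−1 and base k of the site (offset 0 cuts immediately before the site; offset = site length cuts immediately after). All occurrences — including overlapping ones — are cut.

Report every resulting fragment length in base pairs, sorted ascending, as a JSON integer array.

[5,6,8,8,8,9,9,9,11,11,12,12,18,26]

Scan for sites:
  FykI CAGAAT/4: at [44] ⇒ [48]
  AzqV GCCAAT/3: at [37, 56, 62, 78, 130] ⇒ [40, 59, 65, 81, 133]
  TgoVI TAATTCTC/6: at [13, 22, 70, 84, 92, 100, 109, 139] ⇒ [19, 28, 76, 90, 98, 106, 115, 145]

All cut coordinates (distinct, sorted): [19, 28, 40, 48, 59, 65, 76, 81, 90, 98, 106, 115, 133, 145]

Fragment lengths:
  19→28: 9 bp
  28→40: 12 bp
  40→48: 8 bp
  48→59: 11 bp
  59→65: 6 bp
  65→76: 11 bp
  76→81: 5 bp
  81→90: 9 bp
  90→98: 8 bp
  98→106: 8 bp
  106→115: 9 bp
  115→133: 18 bp
  133→145: 12 bp
  145→19 (wrap): 152-145+19 = 26 bp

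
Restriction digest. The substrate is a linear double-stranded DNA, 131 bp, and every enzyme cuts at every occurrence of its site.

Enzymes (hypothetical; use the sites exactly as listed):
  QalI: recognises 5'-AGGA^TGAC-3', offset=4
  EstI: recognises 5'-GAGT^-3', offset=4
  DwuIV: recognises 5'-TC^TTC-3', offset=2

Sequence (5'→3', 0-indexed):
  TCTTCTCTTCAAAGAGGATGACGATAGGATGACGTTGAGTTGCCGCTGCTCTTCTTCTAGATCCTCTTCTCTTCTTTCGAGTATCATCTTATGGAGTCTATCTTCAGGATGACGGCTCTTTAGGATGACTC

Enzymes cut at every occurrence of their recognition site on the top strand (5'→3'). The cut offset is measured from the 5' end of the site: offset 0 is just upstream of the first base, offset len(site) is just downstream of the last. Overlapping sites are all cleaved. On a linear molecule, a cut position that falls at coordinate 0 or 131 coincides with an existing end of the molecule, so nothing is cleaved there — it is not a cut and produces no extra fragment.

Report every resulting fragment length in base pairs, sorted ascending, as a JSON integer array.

Per-enzyme occurrences:
  QalI (AGGATGAC, off=4): starts [14, 25, 105, 121] → cuts [18, 29, 109, 125]
  EstI (GAGT, off=4): starts [36, 78, 93] → cuts [40, 82, 97]
  DwuIV (TCTTC, off=2): starts [0, 5, 49, 52, 64, 69, 100] → cuts [2, 7, 51, 54, 66, 71, 102]

Pooled cuts: [2, 7, 18, 29, 40, 51, 54, 66, 71, 82, 97, 102, 109, 125]

Fragment lengths:
  [0,2): 2 bp
  [2,7): 5 bp
  [7,18): 11 bp
  [18,29): 11 bp
  [29,40): 11 bp
  [40,51): 11 bp
  [51,54): 3 bp
  [54,66): 12 bp
  [66,71): 5 bp
  [71,82): 11 bp
  [82,97): 15 bp
  [97,102): 5 bp
  [102,109): 7 bp
  [109,125): 16 bp
  [125,131): 6 bp

[2,3,5,5,5,6,7,11,11,11,11,11,12,15,16]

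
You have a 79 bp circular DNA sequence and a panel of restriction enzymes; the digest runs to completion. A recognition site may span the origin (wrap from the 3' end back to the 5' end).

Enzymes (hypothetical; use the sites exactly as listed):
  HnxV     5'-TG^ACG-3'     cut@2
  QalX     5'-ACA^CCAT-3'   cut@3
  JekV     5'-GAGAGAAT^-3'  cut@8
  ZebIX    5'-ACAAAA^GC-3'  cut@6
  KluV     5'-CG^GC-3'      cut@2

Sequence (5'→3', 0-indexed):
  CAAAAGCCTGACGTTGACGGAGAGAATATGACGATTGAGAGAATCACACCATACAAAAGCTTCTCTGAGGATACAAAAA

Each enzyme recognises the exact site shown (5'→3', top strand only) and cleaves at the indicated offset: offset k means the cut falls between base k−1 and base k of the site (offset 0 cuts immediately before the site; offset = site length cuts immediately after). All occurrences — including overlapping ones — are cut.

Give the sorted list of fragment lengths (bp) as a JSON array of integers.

[3,4,5,6,10,11,14,26]

Site scan:
  HnxV (TGACG, off=2): starts [8, 14, 28] → cuts [10, 16, 30]
  QalX (ACACCAT, off=3): starts [45] → cuts [48]
  JekV (GAGAGAAT, off=8): starts [19, 36] → cuts [27, 44]
  ZebIX (ACAAAAGC, off=6): starts [52, 78] → cuts [5, 58]
  KluV (CGGC, off=2): no sites

All cut coordinates (distinct, sorted): [5, 10, 16, 27, 30, 44, 48, 58]

Fragment lengths:
  5→10: 5 bp
  10→16: 6 bp
  16→27: 11 bp
  27→30: 3 bp
  30→44: 14 bp
  44→48: 4 bp
  48→58: 10 bp
  58→5 (wrap): 79-58+5 = 26 bp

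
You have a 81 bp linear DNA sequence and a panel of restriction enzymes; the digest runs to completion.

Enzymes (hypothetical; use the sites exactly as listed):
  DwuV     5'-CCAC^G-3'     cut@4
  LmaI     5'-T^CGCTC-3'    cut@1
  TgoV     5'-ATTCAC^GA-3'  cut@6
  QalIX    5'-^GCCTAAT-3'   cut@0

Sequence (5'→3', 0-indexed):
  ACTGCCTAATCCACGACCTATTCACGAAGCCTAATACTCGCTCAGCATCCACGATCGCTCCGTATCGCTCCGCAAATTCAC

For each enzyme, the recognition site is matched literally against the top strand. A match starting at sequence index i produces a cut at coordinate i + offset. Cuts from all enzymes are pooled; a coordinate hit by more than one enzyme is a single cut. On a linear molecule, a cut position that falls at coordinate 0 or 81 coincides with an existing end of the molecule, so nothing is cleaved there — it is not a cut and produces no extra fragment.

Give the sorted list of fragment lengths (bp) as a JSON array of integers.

[3,3,3,10,10,11,11,14,16]

Scan for sites:
  DwuV CCACG/4: at [10, 48] ⇒ [14, 52]
  LmaI TCGCTC/1: at [37, 54, 64] ⇒ [38, 55, 65]
  TgoV ATTCACGA/6: at [19] ⇒ [25]
  QalIX GCCTAAT/0: at [3, 28] ⇒ [3, 28]

All cut coordinates (distinct, sorted): [3, 14, 25, 28, 38, 52, 55, 65]

Fragments:
  [0,3): 3 bp
  [3,14): 11 bp
  [14,25): 11 bp
  [25,28): 3 bp
  [28,38): 10 bp
  [38,52): 14 bp
  [52,55): 3 bp
  [55,65): 10 bp
  [65,81): 16 bp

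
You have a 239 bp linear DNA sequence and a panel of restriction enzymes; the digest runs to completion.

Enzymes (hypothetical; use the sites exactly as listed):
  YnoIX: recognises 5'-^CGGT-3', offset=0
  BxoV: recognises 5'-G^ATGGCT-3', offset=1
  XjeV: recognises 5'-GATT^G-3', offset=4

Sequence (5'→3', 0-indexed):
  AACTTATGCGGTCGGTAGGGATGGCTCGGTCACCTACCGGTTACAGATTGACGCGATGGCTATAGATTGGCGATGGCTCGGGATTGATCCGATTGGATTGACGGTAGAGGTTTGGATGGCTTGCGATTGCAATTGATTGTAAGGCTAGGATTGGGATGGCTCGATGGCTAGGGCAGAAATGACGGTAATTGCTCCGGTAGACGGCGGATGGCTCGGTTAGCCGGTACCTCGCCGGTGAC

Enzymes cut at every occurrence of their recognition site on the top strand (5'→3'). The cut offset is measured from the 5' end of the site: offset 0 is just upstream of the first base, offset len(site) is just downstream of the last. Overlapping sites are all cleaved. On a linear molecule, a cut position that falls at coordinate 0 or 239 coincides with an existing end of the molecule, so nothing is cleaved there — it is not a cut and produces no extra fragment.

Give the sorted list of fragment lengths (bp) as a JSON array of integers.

Site scan:
  YnoIX CGGT/0: at [8, 12, 26, 37, 101, 182, 194, 213, 221, 232] ⇒ [8, 12, 26, 37, 101, 182, 194, 213, 221, 232]
  BxoV GATGGCT/1: at [19, 54, 71, 114, 154, 162, 206] ⇒ [20, 55, 72, 115, 155, 163, 207]
  XjeV GATTG/4: at [45, 64, 81, 90, 95, 124, 134, 148] ⇒ [49, 68, 85, 94, 99, 128, 138, 152]

All cut coordinates (distinct, sorted): [8, 12, 20, 26, 37, 49, 55, 68, 72, 85, 94, 99, 101, 115, 128, 138, 152, 155, 163, 182, 194, 207, 213, 221, 232]

Fragment lengths:
  [0,8): 8 bp
  [8,12): 4 bp
  [12,20): 8 bp
  [20,26): 6 bp
  [26,37): 11 bp
  [37,49): 12 bp
  [49,55): 6 bp
  [55,68): 13 bp
  [68,72): 4 bp
  [72,85): 13 bp
  [85,94): 9 bp
  [94,99): 5 bp
  [99,101): 2 bp
  [101,115): 14 bp
  [115,128): 13 bp
  [128,138): 10 bp
  [138,152): 14 bp
  [152,155): 3 bp
  [155,163): 8 bp
  [163,182): 19 bp
  [182,194): 12 bp
  [194,207): 13 bp
  [207,213): 6 bp
  [213,221): 8 bp
  [221,232): 11 bp
  [232,239): 7 bp

[2,3,4,4,5,6,6,6,7,8,8,8,8,9,10,11,11,12,12,13,13,13,13,14,14,19]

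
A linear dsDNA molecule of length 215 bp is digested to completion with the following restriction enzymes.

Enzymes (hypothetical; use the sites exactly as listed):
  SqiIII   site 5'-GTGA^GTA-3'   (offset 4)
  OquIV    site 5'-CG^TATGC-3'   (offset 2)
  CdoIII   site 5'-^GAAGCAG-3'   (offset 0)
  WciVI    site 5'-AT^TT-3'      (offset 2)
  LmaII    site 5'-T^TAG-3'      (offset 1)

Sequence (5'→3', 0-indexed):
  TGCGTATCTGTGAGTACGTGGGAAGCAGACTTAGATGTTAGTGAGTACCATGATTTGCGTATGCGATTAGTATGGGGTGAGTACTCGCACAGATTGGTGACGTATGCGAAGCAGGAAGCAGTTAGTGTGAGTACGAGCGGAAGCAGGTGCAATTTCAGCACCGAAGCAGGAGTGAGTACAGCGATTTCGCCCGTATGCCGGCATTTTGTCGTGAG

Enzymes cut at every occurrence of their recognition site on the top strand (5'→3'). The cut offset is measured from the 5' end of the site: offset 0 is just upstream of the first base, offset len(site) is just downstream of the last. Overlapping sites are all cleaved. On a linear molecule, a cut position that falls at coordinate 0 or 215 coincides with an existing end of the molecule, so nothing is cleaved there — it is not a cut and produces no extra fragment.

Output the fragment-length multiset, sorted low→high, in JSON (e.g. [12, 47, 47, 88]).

[5,5,6,7,7,8,8,8,8,8,9,9,10,10,10,11,11,13,13,13,14,22]

Per-enzyme occurrences:
  SqiIII GTGAGTA/4: at [9, 40, 76, 126, 171] ⇒ [13, 44, 80, 130, 175]
  OquIV CGTATGC/2: at [57, 100, 191] ⇒ [59, 102, 193]
  CdoIII GAAGCAG/0: at [21, 107, 114, 139, 162] ⇒ [21, 107, 114, 139, 162]
  WciVI ATTT/2: at [52, 151, 183, 202] ⇒ [54, 153, 185, 204]
  LmaII TTAG/1: at [30, 37, 66, 121] ⇒ [31, 38, 67, 122]

All cut coordinates (distinct, sorted): [13, 21, 31, 38, 44, 54, 59, 67, 80, 102, 107, 114, 122, 130, 139, 153, 162, 175, 185, 193, 204]

Fragment lengths:
  [0,13): 13 bp
  [13,21): 8 bp
  [21,31): 10 bp
  [31,38): 7 bp
  [38,44): 6 bp
  [44,54): 10 bp
  [54,59): 5 bp
  [59,67): 8 bp
  [67,80): 13 bp
  [80,102): 22 bp
  [102,107): 5 bp
  [107,114): 7 bp
  [114,122): 8 bp
  [122,130): 8 bp
  [130,139): 9 bp
  [139,153): 14 bp
  [153,162): 9 bp
  [162,175): 13 bp
  [175,185): 10 bp
  [185,193): 8 bp
  [193,204): 11 bp
  [204,215): 11 bp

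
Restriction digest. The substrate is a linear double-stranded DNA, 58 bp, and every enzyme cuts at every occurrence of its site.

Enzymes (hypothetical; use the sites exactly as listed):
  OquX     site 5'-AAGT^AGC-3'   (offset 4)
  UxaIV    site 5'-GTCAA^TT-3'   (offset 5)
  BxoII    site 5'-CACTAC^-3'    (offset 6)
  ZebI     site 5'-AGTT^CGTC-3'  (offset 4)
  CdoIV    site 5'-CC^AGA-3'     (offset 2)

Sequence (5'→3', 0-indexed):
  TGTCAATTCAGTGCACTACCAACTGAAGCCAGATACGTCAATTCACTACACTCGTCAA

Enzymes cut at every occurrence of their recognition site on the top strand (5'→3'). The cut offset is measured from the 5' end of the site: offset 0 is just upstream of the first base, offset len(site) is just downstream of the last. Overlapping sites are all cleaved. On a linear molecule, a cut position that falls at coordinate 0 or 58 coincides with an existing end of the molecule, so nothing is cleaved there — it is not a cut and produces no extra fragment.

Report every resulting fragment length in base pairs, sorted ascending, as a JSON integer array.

[6,8,9,11,11,13]

Site scan:
  OquX (AAGTAGC, off=4): no sites
  UxaIV (GTCAATT, off=5): starts [1, 36] → cuts [6, 41]
  BxoII (CACTAC, off=6): starts [13, 43] → cuts [19, 49]
  ZebI (AGTTCGTC, off=4): no sites
  CdoIV (CCAGA, off=2): starts [28] → cuts [30]

Pooled cuts: [6, 19, 30, 41, 49]

Fragments:
  [0,6): 6 bp
  [6,19): 13 bp
  [19,30): 11 bp
  [30,41): 11 bp
  [41,49): 8 bp
  [49,58): 9 bp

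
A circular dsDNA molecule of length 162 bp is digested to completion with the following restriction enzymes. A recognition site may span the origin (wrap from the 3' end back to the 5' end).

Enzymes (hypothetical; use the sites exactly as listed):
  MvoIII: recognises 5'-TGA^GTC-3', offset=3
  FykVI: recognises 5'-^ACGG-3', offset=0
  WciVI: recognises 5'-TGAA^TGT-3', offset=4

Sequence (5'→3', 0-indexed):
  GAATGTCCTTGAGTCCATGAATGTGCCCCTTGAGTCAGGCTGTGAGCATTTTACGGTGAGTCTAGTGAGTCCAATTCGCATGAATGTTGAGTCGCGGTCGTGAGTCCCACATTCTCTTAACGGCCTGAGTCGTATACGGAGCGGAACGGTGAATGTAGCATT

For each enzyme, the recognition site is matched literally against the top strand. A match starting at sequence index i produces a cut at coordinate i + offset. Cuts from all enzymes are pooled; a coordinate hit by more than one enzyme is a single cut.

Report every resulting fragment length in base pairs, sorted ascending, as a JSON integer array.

Site scan:
  MvoIII TGAGTC/3: at [9, 30, 56, 65, 87, 100, 125] ⇒ [12, 33, 59, 68, 90, 103, 128]
  FykVI ACGG/0: at [52, 119, 135, 145] ⇒ [52, 119, 135, 145]
  WciVI TGAATGT/4: at [17, 80, 149, 161] ⇒ [3, 21, 84, 153]

All cut coordinates (distinct, sorted): [3, 12, 21, 33, 52, 59, 68, 84, 90, 103, 119, 128, 135, 145, 153]

Fragments:
  3→12: 9 bp
  12→21: 9 bp
  21→33: 12 bp
  33→52: 19 bp
  52→59: 7 bp
  59→68: 9 bp
  68→84: 16 bp
  84→90: 6 bp
  90→103: 13 bp
  103→119: 16 bp
  119→128: 9 bp
  128→135: 7 bp
  135→145: 10 bp
  145→153: 8 bp
  153→3 (wrap): 162-153+3 = 12 bp

[6,7,7,8,9,9,9,9,10,12,12,13,16,16,19]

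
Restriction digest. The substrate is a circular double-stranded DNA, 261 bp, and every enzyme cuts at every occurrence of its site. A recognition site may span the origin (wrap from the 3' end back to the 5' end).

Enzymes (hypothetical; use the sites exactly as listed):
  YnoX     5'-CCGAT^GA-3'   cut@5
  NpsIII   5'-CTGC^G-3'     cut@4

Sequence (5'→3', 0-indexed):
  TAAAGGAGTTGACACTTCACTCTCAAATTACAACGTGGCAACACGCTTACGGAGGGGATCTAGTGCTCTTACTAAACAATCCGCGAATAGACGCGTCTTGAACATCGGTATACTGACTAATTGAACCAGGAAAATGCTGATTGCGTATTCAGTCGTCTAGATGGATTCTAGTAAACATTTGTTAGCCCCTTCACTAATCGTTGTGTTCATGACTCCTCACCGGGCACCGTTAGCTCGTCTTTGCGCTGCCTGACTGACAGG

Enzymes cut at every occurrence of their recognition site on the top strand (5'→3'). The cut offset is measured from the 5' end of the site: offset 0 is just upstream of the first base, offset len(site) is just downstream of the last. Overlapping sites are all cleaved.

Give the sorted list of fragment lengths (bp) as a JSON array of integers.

Per-enzyme occurrences:
  YnoX (CCGATGA, off=5): no sites
  NpsIII (CTGCG, off=4): no sites

Pooled cuts: ∅

Fragment lengths:
  no cuts → one circular fragment of 261 bp

[261]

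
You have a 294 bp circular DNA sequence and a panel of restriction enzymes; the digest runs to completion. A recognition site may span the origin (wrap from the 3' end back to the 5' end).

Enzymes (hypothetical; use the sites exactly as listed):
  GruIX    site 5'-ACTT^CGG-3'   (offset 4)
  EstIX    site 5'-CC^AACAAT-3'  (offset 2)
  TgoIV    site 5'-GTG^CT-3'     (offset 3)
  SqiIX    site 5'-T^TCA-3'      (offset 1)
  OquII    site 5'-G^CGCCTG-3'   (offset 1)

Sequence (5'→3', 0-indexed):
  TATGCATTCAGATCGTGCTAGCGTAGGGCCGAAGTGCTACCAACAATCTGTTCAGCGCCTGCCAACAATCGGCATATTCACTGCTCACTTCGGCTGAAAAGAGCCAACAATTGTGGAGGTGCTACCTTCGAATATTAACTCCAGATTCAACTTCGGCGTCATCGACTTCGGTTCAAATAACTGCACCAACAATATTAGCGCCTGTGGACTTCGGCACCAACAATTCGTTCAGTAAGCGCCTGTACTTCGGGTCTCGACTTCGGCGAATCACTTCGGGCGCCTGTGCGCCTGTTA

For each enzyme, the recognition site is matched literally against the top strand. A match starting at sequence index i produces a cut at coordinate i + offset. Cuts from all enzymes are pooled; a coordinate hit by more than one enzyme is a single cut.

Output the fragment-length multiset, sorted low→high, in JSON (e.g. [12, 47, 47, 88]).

Site scan:
  GruIX (ACTTCGG, off=4): starts [86, 149, 164, 207, 243, 256, 269] → cuts [90, 153, 168, 211, 247, 260, 273]
  EstIX (CCAACAAT, off=2): starts [39, 61, 103, 185, 216] → cuts [41, 63, 105, 187, 218]
  TgoIV (GTGCT, off=3): starts [14, 33, 118] → cuts [17, 36, 121]
  SqiIX (TTCA, off=1): starts [6, 50, 76, 145, 171, 227] → cuts [7, 51, 77, 146, 172, 228]
  OquII (GCGCCTG, off=1): starts [54, 197, 235, 276, 284] → cuts [55, 198, 236, 277, 285]

All cut coordinates (distinct, sorted): [7, 17, 36, 41, 51, 55, 63, 77, 90, 105, 121, 146, 153, 168, 172, 187, 198, 211, 218, 228, 236, 247, 260, 273, 277, 285]

Fragment lengths:
  7→17: 10 bp
  17→36: 19 bp
  36→41: 5 bp
  41→51: 10 bp
  51→55: 4 bp
  55→63: 8 bp
  63→77: 14 bp
  77→90: 13 bp
  90→105: 15 bp
  105→121: 16 bp
  121→146: 25 bp
  146→153: 7 bp
  153→168: 15 bp
  168→172: 4 bp
  172→187: 15 bp
  187→198: 11 bp
  198→211: 13 bp
  211→218: 7 bp
  218→228: 10 bp
  228→236: 8 bp
  236→247: 11 bp
  247→260: 13 bp
  260→273: 13 bp
  273→277: 4 bp
  277→285: 8 bp
  285→7 (wrap): 294-285+7 = 16 bp

[4,4,4,5,7,7,8,8,8,10,10,10,11,11,13,13,13,13,14,15,15,15,16,16,19,25]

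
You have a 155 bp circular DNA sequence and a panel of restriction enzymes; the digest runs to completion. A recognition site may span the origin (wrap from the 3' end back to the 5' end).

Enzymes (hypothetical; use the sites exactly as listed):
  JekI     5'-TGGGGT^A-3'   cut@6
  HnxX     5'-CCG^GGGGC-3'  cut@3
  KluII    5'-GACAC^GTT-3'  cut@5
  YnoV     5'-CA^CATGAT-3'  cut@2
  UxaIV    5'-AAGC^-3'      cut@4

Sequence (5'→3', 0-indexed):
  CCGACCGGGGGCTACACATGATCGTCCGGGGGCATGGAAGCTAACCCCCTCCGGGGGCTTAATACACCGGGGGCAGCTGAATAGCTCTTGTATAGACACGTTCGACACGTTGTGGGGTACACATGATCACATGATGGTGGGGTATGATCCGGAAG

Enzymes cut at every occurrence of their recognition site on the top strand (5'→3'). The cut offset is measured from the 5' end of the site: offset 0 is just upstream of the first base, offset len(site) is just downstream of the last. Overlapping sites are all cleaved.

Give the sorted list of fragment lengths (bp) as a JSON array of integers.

Per-enzyme occurrences:
  JekI (TGGGGTA, off=6): starts [112, 137] → cuts [118, 143]
  HnxX (CCGGGGGC, off=3): starts [4, 25, 50, 66] → cuts [7, 28, 53, 69]
  KluII (GACACGTT, off=5): starts [94, 103] → cuts [99, 108]
  YnoV (CACATGAT, off=2): starts [14, 119, 127] → cuts [16, 121, 129]
  UxaIV (AAGC, off=4): starts [37, 152] → cuts [1, 41]

Pooled cuts: [1, 7, 16, 28, 41, 53, 69, 99, 108, 118, 121, 129, 143]

Fragments:
  1→7: 6 bp
  7→16: 9 bp
  16→28: 12 bp
  28→41: 13 bp
  41→53: 12 bp
  53→69: 16 bp
  69→99: 30 bp
  99→108: 9 bp
  108→118: 10 bp
  118→121: 3 bp
  121→129: 8 bp
  129→143: 14 bp
  143→1 (wrap): 155-143+1 = 13 bp

[3,6,8,9,9,10,12,12,13,13,14,16,30]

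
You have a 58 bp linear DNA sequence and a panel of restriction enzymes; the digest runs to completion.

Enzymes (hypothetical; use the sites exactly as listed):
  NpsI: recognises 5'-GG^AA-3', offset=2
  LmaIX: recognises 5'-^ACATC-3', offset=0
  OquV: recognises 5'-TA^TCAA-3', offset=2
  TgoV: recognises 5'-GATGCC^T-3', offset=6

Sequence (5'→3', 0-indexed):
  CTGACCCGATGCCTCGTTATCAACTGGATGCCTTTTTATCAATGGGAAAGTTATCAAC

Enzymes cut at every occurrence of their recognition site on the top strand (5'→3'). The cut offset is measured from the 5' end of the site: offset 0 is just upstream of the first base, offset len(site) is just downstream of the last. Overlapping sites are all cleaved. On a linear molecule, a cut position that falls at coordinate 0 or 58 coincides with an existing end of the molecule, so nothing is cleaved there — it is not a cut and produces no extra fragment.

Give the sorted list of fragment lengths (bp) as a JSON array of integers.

[5,6,6,7,8,13,13]

Site scan:
  NpsI GGAA/2: at [44] ⇒ [46]
  LmaIX (ACATC, off=0): no sites
  OquV TATCAA/2: at [17, 36, 51] ⇒ [19, 38, 53]
  TgoV GATGCCT/6: at [7, 26] ⇒ [13, 32]

Pooled cuts: [13, 19, 32, 38, 46, 53]

Fragments:
  [0,13): 13 bp
  [13,19): 6 bp
  [19,32): 13 bp
  [32,38): 6 bp
  [38,46): 8 bp
  [46,53): 7 bp
  [53,58): 5 bp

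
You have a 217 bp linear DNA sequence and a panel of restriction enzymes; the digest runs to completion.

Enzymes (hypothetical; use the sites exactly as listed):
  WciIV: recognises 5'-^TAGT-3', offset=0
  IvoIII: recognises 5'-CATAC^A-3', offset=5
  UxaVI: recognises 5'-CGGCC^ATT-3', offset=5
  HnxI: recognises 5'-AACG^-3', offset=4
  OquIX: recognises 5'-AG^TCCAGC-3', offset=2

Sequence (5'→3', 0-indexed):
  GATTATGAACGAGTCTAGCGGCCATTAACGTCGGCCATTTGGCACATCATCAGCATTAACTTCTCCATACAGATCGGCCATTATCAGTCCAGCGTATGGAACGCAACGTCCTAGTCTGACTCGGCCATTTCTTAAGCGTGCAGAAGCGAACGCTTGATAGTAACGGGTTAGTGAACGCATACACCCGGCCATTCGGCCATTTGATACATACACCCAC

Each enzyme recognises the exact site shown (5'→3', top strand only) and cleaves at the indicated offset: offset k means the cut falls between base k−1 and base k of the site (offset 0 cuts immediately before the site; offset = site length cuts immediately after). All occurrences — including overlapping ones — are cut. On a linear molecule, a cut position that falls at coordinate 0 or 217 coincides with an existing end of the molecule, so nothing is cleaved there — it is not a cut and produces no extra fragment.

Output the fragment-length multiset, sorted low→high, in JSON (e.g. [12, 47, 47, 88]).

Scan for sites:
  WciIV TAGT/0: at [111, 157, 168] ⇒ [111, 157, 168]
  IvoIII CATACA/5: at [65, 177, 206] ⇒ [70, 182, 211]
  UxaVI CGGCCATT/5: at [18, 31, 74, 121, 185, 193] ⇒ [23, 36, 79, 126, 190, 198]
  HnxI AACG/4: at [7, 26, 99, 104, 148, 161, 173] ⇒ [11, 30, 103, 108, 152, 165, 177]
  OquIX AGTCCAGC/2: at [85] ⇒ [87]

All cut coordinates (distinct, sorted): [11, 23, 30, 36, 70, 79, 87, 103, 108, 111, 126, 152, 157, 165, 168, 177, 182, 190, 198, 211]

Fragments:
  [0,11): 11 bp
  [11,23): 12 bp
  [23,30): 7 bp
  [30,36): 6 bp
  [36,70): 34 bp
  [70,79): 9 bp
  [79,87): 8 bp
  [87,103): 16 bp
  [103,108): 5 bp
  [108,111): 3 bp
  [111,126): 15 bp
  [126,152): 26 bp
  [152,157): 5 bp
  [157,165): 8 bp
  [165,168): 3 bp
  [168,177): 9 bp
  [177,182): 5 bp
  [182,190): 8 bp
  [190,198): 8 bp
  [198,211): 13 bp
  [211,217): 6 bp

[3,3,5,5,5,6,6,7,8,8,8,8,9,9,11,12,13,15,16,26,34]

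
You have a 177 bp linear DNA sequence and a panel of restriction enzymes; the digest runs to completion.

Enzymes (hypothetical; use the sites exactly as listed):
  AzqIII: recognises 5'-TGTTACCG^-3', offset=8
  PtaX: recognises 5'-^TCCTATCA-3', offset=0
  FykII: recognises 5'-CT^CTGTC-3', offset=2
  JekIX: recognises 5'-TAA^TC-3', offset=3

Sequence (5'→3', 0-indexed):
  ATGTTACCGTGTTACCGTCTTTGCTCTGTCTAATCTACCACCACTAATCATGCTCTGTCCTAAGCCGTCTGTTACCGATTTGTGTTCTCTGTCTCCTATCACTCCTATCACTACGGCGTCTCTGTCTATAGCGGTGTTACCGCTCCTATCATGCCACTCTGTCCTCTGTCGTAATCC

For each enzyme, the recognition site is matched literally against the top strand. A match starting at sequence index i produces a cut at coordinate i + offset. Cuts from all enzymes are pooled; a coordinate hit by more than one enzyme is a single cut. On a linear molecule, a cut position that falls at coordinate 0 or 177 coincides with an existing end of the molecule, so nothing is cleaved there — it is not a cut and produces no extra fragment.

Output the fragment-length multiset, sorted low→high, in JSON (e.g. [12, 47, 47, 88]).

[1,3,5,7,7,8,8,8,9,9,9,11,14,15,19,21,23]

Scan for sites:
  AzqIII TGTTACCG/8: at [1, 9, 69, 134] ⇒ [9, 17, 77, 142]
  PtaX TCCTATCA/0: at [93, 102, 143] ⇒ [93, 102, 143]
  FykII CTCTGTC/2: at [23, 52, 86, 119, 156, 163] ⇒ [25, 54, 88, 121, 158, 165]
  JekIX TAATC/3: at [30, 44, 171] ⇒ [33, 47, 174]

Pooled cuts: [9, 17, 25, 33, 47, 54, 77, 88, 93, 102, 121, 142, 143, 158, 165, 174]

Fragment lengths:
  [0,9): 9 bp
  [9,17): 8 bp
  [17,25): 8 bp
  [25,33): 8 bp
  [33,47): 14 bp
  [47,54): 7 bp
  [54,77): 23 bp
  [77,88): 11 bp
  [88,93): 5 bp
  [93,102): 9 bp
  [102,121): 19 bp
  [121,142): 21 bp
  [142,143): 1 bp
  [143,158): 15 bp
  [158,165): 7 bp
  [165,174): 9 bp
  [174,177): 3 bp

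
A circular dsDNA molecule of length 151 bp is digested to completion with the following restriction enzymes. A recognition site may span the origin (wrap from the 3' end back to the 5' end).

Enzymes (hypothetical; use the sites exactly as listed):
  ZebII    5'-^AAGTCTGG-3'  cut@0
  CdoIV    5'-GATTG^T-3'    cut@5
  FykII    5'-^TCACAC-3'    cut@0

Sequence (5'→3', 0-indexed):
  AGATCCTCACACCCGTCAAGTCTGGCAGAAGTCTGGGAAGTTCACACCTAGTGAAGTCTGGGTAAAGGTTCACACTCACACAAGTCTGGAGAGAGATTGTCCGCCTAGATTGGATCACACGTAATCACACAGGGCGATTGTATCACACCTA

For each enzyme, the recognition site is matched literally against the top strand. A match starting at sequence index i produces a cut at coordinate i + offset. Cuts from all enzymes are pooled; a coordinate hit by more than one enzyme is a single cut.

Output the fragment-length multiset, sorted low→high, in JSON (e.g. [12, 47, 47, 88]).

Scan for sites:
  ZebII AAGTCTGG/0: at [17, 28, 53, 81] ⇒ [17, 28, 53, 81]
  CdoIV GATTGT/5: at [94, 135] ⇒ [99, 140]
  FykII TCACAC/0: at [6, 41, 69, 75, 114, 124, 142] ⇒ [6, 41, 69, 75, 114, 124, 142]

All cut coordinates (distinct, sorted): [6, 17, 28, 41, 53, 69, 75, 81, 99, 114, 124, 140, 142]

Fragments:
  6→17: 11 bp
  17→28: 11 bp
  28→41: 13 bp
  41→53: 12 bp
  53→69: 16 bp
  69→75: 6 bp
  75→81: 6 bp
  81→99: 18 bp
  99→114: 15 bp
  114→124: 10 bp
  124→140: 16 bp
  140→142: 2 bp
  142→6 (wrap): 151-142+6 = 15 bp

[2,6,6,10,11,11,12,13,15,15,16,16,18]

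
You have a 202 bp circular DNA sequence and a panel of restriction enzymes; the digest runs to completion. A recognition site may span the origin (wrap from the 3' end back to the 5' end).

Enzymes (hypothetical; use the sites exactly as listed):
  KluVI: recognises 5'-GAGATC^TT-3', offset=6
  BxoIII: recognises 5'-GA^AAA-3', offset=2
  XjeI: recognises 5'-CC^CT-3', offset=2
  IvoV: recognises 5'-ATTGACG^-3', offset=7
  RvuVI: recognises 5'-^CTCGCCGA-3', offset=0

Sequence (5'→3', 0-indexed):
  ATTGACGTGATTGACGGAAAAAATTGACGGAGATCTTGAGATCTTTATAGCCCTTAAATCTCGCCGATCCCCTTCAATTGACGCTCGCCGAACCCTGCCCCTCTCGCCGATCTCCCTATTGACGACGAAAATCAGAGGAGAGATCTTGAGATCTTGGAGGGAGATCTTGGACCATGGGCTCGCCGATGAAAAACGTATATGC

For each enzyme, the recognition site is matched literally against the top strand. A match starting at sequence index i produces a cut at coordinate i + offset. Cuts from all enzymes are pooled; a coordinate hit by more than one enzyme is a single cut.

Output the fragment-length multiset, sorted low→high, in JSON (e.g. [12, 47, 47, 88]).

Scan for sites:
  KluVI (GAGATCTT, off=6): starts [29, 37, 139, 147, 160] → cuts [35, 43, 145, 153, 166]
  BxoIII (GAAAA, off=2): starts [16, 126, 187] → cuts [18, 128, 189]
  XjeI (CCCT, off=2): starts [50, 69, 92, 98, 113] → cuts [52, 71, 94, 100, 115]
  IvoV (ATTGACG, off=7): starts [0, 9, 22, 76, 117] → cuts [7, 16, 29, 83, 124]
  RvuVI (CTCGCCGA, off=0): starts [59, 83, 102, 178] → cuts [59, 83, 102, 178]

All cut coordinates (distinct, sorted): [7, 16, 18, 29, 35, 43, 52, 59, 71, 83, 94, 100, 102, 115, 124, 128, 145, 153, 166, 178, 189]

Fragments:
  7→16: 9 bp
  16→18: 2 bp
  18→29: 11 bp
  29→35: 6 bp
  35→43: 8 bp
  43→52: 9 bp
  52→59: 7 bp
  59→71: 12 bp
  71→83: 12 bp
  83→94: 11 bp
  94→100: 6 bp
  100→102: 2 bp
  102→115: 13 bp
  115→124: 9 bp
  124→128: 4 bp
  128→145: 17 bp
  145→153: 8 bp
  153→166: 13 bp
  166→178: 12 bp
  178→189: 11 bp
  189→7 (wrap): 202-189+7 = 20 bp

[2,2,4,6,6,7,8,8,9,9,9,11,11,11,12,12,12,13,13,17,20]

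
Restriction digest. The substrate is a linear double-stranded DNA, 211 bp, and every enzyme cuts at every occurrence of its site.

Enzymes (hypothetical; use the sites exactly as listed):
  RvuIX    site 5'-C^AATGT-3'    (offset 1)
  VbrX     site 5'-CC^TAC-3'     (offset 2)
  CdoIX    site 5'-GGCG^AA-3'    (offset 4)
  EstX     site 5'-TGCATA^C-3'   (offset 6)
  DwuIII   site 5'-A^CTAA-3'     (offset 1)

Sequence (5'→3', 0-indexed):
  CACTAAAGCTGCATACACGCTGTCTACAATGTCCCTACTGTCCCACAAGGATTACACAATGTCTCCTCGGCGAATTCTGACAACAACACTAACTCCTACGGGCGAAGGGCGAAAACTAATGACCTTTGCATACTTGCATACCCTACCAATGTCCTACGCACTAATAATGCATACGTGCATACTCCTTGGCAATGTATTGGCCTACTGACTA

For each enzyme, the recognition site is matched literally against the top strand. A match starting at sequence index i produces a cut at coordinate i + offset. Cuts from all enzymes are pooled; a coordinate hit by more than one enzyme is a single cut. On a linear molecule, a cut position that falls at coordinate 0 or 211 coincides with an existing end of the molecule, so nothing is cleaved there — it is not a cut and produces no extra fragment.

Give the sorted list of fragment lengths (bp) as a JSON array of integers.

[2,3,4,4,6,7,7,8,8,8,8,8,9,9,12,12,13,13,15,16,17,22]

Scan for sites:
  RvuIX (CAATGT, off=1): starts [26, 56, 146, 189] → cuts [27, 57, 147, 190]
  VbrX (CCTAC, off=2): starts [33, 94, 141, 152, 200] → cuts [35, 96, 143, 154, 202]
  CdoIX (GGCGAA, off=4): starts [68, 100, 107] → cuts [72, 104, 111]
  EstX (TGCATAC, off=6): starts [9, 126, 134, 167, 175] → cuts [15, 132, 140, 173, 181]
  DwuIII (ACTAA, off=1): starts [1, 87, 114, 159] → cuts [2, 88, 115, 160]

All cut coordinates (distinct, sorted): [2, 15, 27, 35, 57, 72, 88, 96, 104, 111, 115, 132, 140, 143, 147, 154, 160, 173, 181, 190, 202]

Fragment lengths:
  [0,2): 2 bp
  [2,15): 13 bp
  [15,27): 12 bp
  [27,35): 8 bp
  [35,57): 22 bp
  [57,72): 15 bp
  [72,88): 16 bp
  [88,96): 8 bp
  [96,104): 8 bp
  [104,111): 7 bp
  [111,115): 4 bp
  [115,132): 17 bp
  [132,140): 8 bp
  [140,143): 3 bp
  [143,147): 4 bp
  [147,154): 7 bp
  [154,160): 6 bp
  [160,173): 13 bp
  [173,181): 8 bp
  [181,190): 9 bp
  [190,202): 12 bp
  [202,211): 9 bp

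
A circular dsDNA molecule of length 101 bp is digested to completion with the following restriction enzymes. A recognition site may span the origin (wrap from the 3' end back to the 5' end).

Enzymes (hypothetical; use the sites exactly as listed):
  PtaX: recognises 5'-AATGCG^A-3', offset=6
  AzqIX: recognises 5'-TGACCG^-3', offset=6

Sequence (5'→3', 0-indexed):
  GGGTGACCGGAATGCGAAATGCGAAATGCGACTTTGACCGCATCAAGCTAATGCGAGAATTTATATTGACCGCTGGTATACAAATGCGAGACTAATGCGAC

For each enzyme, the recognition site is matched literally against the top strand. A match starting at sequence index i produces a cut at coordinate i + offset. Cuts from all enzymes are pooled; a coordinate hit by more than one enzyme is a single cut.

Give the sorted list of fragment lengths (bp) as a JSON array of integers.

[7,7,7,10,11,11,15,16,17]

Per-enzyme occurrences:
  PtaX AATGCGA/6: at [10, 17, 24, 49, 82, 93] ⇒ [16, 23, 30, 55, 88, 99]
  AzqIX TGACCG/6: at [3, 34, 66] ⇒ [9, 40, 72]

All cut coordinates (distinct, sorted): [9, 16, 23, 30, 40, 55, 72, 88, 99]

Fragments:
  9→16: 7 bp
  16→23: 7 bp
  23→30: 7 bp
  30→40: 10 bp
  40→55: 15 bp
  55→72: 17 bp
  72→88: 16 bp
  88→99: 11 bp
  99→9 (wrap): 101-99+9 = 11 bp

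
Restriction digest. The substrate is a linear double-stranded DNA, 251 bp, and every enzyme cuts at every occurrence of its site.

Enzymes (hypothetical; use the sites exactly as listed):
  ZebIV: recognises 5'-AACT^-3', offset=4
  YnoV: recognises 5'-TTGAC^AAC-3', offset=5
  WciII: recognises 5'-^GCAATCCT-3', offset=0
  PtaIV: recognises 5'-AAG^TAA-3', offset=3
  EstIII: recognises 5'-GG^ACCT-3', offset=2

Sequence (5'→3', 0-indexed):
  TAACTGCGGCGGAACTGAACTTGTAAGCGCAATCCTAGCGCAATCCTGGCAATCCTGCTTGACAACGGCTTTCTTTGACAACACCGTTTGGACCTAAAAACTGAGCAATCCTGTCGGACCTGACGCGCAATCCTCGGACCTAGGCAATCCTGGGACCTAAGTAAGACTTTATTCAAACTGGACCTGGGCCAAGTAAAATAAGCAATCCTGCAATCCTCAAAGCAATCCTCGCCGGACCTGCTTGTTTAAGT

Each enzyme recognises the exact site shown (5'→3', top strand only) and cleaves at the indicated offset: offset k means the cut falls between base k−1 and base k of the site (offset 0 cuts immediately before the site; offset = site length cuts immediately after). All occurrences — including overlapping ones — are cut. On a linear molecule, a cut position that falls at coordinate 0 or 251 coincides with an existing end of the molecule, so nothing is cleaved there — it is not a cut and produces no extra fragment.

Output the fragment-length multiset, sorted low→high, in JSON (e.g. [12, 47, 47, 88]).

[2,2,5,5,6,7,7,8,8,9,9,11,11,11,11,11,12,12,12,13,14,15,16,16,18]

Site scan:
  ZebIV (AACT, off=4): starts [1, 12, 17, 98, 175] → cuts [5, 16, 21, 102, 179]
  YnoV (TTGACAAC, off=5): starts [58, 74] → cuts [63, 79]
  WciII (GCAATCCT, off=0): starts [28, 39, 48, 104, 126, 143, 201, 209, 221] → cuts [28, 39, 48, 104, 126, 143, 201, 209, 221]
  PtaIV (AAGTAA, off=3): starts [158, 190] → cuts [161, 193]
  EstIII (GGACCT, off=2): starts [89, 115, 135, 152, 179, 233] → cuts [91, 117, 137, 154, 181, 235]

Pooled cuts: [5, 16, 21, 28, 39, 48, 63, 79, 91, 102, 104, 117, 126, 137, 143, 154, 161, 179, 181, 193, 201, 209, 221, 235]

Fragments:
  [0,5): 5 bp
  [5,16): 11 bp
  [16,21): 5 bp
  [21,28): 7 bp
  [28,39): 11 bp
  [39,48): 9 bp
  [48,63): 15 bp
  [63,79): 16 bp
  [79,91): 12 bp
  [91,102): 11 bp
  [102,104): 2 bp
  [104,117): 13 bp
  [117,126): 9 bp
  [126,137): 11 bp
  [137,143): 6 bp
  [143,154): 11 bp
  [154,161): 7 bp
  [161,179): 18 bp
  [179,181): 2 bp
  [181,193): 12 bp
  [193,201): 8 bp
  [201,209): 8 bp
  [209,221): 12 bp
  [221,235): 14 bp
  [235,251): 16 bp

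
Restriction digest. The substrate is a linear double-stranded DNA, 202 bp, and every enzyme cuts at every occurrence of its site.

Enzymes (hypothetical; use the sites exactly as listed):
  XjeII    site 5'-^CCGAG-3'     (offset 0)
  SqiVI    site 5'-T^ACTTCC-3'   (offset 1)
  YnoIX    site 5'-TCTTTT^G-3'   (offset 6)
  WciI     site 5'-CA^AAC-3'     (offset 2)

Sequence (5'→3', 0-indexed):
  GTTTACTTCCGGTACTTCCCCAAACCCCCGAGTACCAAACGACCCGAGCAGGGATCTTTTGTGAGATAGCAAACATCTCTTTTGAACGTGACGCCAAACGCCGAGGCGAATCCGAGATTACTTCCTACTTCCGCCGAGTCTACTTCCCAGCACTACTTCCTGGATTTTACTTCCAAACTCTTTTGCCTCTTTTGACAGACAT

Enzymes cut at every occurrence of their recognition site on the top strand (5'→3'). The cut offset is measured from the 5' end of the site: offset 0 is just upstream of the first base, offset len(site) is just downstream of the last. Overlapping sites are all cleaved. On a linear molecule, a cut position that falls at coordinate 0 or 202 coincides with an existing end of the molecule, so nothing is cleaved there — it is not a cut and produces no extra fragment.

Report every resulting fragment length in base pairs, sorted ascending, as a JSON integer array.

[4,4,5,6,7,7,7,8,8,9,9,9,9,9,10,11,11,12,13,13,14,17]

Site scan:
  XjeII (CCGAG, off=0): starts [27, 43, 100, 111, 133] → cuts [27, 43, 100, 111, 133]
  SqiVI (TACTTCC, off=1): starts [3, 12, 118, 125, 140, 153, 167] → cuts [4, 13, 119, 126, 141, 154, 168]
  YnoIX (TCTTTTG, off=6): starts [54, 77, 178, 187] → cuts [60, 83, 184, 193]
  WciI (CAAAC, off=2): starts [20, 35, 69, 94, 173] → cuts [22, 37, 71, 96, 175]

Pooled cuts: [4, 13, 22, 27, 37, 43, 60, 71, 83, 96, 100, 111, 119, 126, 133, 141, 154, 168, 175, 184, 193]

Fragments:
  [0,4): 4 bp
  [4,13): 9 bp
  [13,22): 9 bp
  [22,27): 5 bp
  [27,37): 10 bp
  [37,43): 6 bp
  [43,60): 17 bp
  [60,71): 11 bp
  [71,83): 12 bp
  [83,96): 13 bp
  [96,100): 4 bp
  [100,111): 11 bp
  [111,119): 8 bp
  [119,126): 7 bp
  [126,133): 7 bp
  [133,141): 8 bp
  [141,154): 13 bp
  [154,168): 14 bp
  [168,175): 7 bp
  [175,184): 9 bp
  [184,193): 9 bp
  [193,202): 9 bp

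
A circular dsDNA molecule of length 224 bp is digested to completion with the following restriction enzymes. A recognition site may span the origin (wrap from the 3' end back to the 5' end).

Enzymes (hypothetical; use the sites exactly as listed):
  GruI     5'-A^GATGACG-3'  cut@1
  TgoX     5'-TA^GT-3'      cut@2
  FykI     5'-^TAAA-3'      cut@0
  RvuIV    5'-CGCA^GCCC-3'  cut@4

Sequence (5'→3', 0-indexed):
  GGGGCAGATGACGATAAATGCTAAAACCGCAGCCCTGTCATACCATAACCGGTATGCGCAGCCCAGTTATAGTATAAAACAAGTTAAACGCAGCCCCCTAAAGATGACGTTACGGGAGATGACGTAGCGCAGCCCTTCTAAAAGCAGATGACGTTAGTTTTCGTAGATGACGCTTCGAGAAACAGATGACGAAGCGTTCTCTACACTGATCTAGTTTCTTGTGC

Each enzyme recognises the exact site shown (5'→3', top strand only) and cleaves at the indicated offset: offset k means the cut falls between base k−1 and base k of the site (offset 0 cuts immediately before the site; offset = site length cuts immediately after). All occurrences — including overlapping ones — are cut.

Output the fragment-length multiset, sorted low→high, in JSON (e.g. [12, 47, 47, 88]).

Site scan:
  GruI (AGATGACG, off=1): starts [5, 101, 116, 145, 164, 183] → cuts [6, 102, 117, 146, 165, 184]
  TgoX (TAGT, off=2): starts [69, 154, 211] → cuts [71, 156, 213]
  FykI (TAAA, off=0): starts [14, 21, 74, 84, 98, 138] → cuts [14, 21, 74, 84, 98, 138]
  RvuIV (CGCAGCCC, off=4): starts [27, 56, 88, 127] → cuts [31, 60, 92, 131]

All cut coordinates (distinct, sorted): [6, 14, 21, 31, 60, 71, 74, 84, 92, 98, 102, 117, 131, 138, 146, 156, 165, 184, 213]

Fragments:
  6→14: 8 bp
  14→21: 7 bp
  21→31: 10 bp
  31→60: 29 bp
  60→71: 11 bp
  71→74: 3 bp
  74→84: 10 bp
  84→92: 8 bp
  92→98: 6 bp
  98→102: 4 bp
  102→117: 15 bp
  117→131: 14 bp
  131→138: 7 bp
  138→146: 8 bp
  146→156: 10 bp
  156→165: 9 bp
  165→184: 19 bp
  184→213: 29 bp
  213→6 (wrap): 224-213+6 = 17 bp

[3,4,6,7,7,8,8,8,9,10,10,10,11,14,15,17,19,29,29]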